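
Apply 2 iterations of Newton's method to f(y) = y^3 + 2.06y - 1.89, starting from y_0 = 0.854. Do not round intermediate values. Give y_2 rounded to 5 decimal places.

f'(y) = 3y^2 + 2.06
y_0 = 0.854000: f = 0.492076, f' = 4.247948 → y_1 = 0.854000 - (0.492076)/(4.247948) = 0.738162
y_1 = 0.738162: f = 0.032824, f' = 3.694647 → y_2 = 0.738162 - (0.032824)/(3.694647) = 0.729277

0.72928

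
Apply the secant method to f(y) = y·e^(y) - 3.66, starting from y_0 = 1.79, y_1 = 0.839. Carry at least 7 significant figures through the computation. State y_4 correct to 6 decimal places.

f(y_0) = 7.061120, f(y_1) = -1.718511
y_2 = 0.839000 - (-1.718511)·(0.839000 - 1.790000)/(-1.718511 - (7.061120)) = 1.025147; f(y_2) = -0.802396
y_3 = 1.025147 - (-0.802396)·(1.025147 - 0.839000)/(-0.802396 - (-1.718511)) = 1.188188; f(y_3) = 0.238598
y_4 = 1.188188 - (0.238598)·(1.188188 - 1.025147)/(0.238598 - (-0.802396)) = 1.150819; f(y_4) = -0.022517

1.150819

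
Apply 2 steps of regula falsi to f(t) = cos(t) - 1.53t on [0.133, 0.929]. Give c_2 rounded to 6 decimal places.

f(0.133000) = 0.787679, f(0.929000) = -0.822735
step 1: c = 0.522336, f(c) = 0.067482 > 0 → new bracket [0.522336, 0.929000]
step 2: c = 0.553163, f(c) = 0.004528 > 0 → new bracket [0.553163, 0.929000]

0.553163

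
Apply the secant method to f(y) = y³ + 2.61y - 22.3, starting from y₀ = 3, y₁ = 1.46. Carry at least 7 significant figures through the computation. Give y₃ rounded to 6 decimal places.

Secant update: y_(k+1) = y_k − f(y_k)·(y_k − y_(k-1))/(f(y_k) − f(y_(k-1))).
f(y_0) = 12.530000, f(y_1) = -15.377264
y_2 = 1.460000 - (-15.377264)·(1.460000 - 3.000000)/(-15.377264 - (12.530000)) = 2.308560; f(y_2) = -3.971306
y_3 = 2.308560 - (-3.971306)·(2.308560 - 1.460000)/(-3.971306 - (-15.377264)) = 2.604010; f(y_3) = 2.153915

2.604010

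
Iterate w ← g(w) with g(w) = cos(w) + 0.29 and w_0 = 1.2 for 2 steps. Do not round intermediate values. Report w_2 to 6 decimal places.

1.084655

w_1 = g(1.200000) = 0.652358
w_2 = g(0.652358) = 1.084655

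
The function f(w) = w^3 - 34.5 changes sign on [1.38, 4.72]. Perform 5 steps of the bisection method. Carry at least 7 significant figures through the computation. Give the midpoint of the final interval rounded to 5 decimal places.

3.20656

f(1.380000) = -31.871928, f(4.720000) = 70.654048 (opposite signs)
step 1: m = 3.050000, f(m) = -6.127375 < 0 → root in [3.050000, 4.720000]
step 2: m = 3.885000, f(m) = 24.137179 > 0 → root in [3.050000, 3.885000]
step 3: m = 3.467500, f(m) = 7.191681 > 0 → root in [3.050000, 3.467500]
step 4: m = 3.258750, f(m) = 0.106138 > 0 → root in [3.050000, 3.258750]
step 5: m = 3.154375, f(m) = -3.113711 < 0 → root in [3.154375, 3.258750]
Midpoint of [3.154375, 3.258750] = 3.206562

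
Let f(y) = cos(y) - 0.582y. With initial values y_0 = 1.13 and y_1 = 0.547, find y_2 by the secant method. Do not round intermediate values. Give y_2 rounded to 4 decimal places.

0.9544

f(y_0) = -0.231000, f(y_1) = 0.535735
y_2 = 0.547000 - (0.535735)·(0.547000 - 1.130000)/(0.535735 - (-0.231000)) = 0.954355; f(y_2) = 0.022700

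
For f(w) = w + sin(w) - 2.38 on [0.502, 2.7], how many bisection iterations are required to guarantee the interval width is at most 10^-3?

Initial width b − a = 2.7 − 0.502 = 2.198000.
After n steps the width is (b−a)/2^n; need (b−a)/2^n ≤ 10^-3.
So n ≥ log₂(2.198000/10^-3) = log₂(2198.0000) ≈ 11.1020.
Hence n = 12.

12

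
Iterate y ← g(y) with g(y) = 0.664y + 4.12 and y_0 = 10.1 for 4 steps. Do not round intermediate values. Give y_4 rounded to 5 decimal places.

11.84165

y_1 = g(10.100000) = 10.826400
y_2 = g(10.826400) = 11.308730
y_3 = g(11.308730) = 11.628996
y_4 = g(11.628996) = 11.841654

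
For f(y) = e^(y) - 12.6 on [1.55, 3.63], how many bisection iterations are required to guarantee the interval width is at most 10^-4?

15

Initial width b − a = 3.63 − 1.55 = 2.080000.
After n steps the width is (b−a)/2^n; need (b−a)/2^n ≤ 10^-4.
So n ≥ log₂(2.080000/10^-4) = log₂(20800.0000) ≈ 14.3443.
Hence n = 15.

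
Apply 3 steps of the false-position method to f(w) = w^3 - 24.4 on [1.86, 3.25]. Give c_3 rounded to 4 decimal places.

f(1.860000) = -17.965144, f(3.250000) = 9.928125
step 1: c = 2.755254, f(c) = -3.483706 < 0 → new bracket [2.755254, 3.250000]
step 2: c = 2.883763, f(c) = -0.418361 < 0 → new bracket [2.883763, 3.250000]
step 3: c = 2.898572, f(c) = -0.047006 < 0 → new bracket [2.898572, 3.250000]

2.8986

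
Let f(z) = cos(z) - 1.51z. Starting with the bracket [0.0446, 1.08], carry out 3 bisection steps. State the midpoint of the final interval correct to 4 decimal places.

0.4976

f(0.044600) = 0.931660, f(1.080000) = -1.159472 (opposite signs)
step 1: m = 0.562300, f(m) = -0.003042 < 0 → root in [0.044600, 0.562300]
step 2: m = 0.303450, f(m) = 0.496102 > 0 → root in [0.303450, 0.562300]
step 3: m = 0.432875, f(m) = 0.254122 > 0 → root in [0.432875, 0.562300]
Midpoint of [0.432875, 0.562300] = 0.497588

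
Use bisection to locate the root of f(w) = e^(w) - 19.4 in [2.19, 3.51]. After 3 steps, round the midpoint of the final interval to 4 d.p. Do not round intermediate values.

2.9325

f(2.190000) = -10.464787, f(3.510000) = 14.048268 (opposite signs)
step 1: m = 2.850000, f(m) = -2.112218 < 0 → root in [2.850000, 3.510000]
step 2: m = 3.180000, f(m) = 4.646754 > 0 → root in [2.850000, 3.180000]
step 3: m = 3.015000, f(m) = 0.989091 > 0 → root in [2.850000, 3.015000]
Midpoint of [2.850000, 3.015000] = 2.932500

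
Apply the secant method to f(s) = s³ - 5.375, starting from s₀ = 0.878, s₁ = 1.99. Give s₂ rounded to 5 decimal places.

1.60323

Secant update: s_(k+1) = s_k − f(s_k)·(s_k − s_(k-1))/(f(s_k) − f(s_(k-1))).
f(s_0) = -4.698164, f(s_1) = 2.505599
s_2 = 1.990000 - (2.505599)·(1.990000 - 0.878000)/(2.505599 - (-4.698164)) = 1.603226; f(s_2) = -1.254172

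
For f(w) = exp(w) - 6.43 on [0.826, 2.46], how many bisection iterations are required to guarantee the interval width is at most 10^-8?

28

Initial width b − a = 2.46 − 0.826 = 1.634000.
After n steps the width is (b−a)/2^n; need (b−a)/2^n ≤ 10^-8.
So n ≥ log₂(1.634000/10^-8) = log₂(163400000.0000) ≈ 27.2838.
Hence n = 28.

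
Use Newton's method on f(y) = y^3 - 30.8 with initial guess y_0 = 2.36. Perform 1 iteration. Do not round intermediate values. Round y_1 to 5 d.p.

Newton update: y ← y − f(y)/f'(y).
f'(y) = 3y^2
y_0 = 2.360000: f = -17.655744, f' = 16.708800 → y_1 = 2.360000 - (-17.655744)/(16.708800) = 3.416673

3.41667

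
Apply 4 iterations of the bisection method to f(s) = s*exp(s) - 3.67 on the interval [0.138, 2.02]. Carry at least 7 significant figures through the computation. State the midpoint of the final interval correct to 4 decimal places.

1.1378

f(0.138000) = -3.511579, f(2.020000) = 11.557416 (opposite signs)
step 1: m = 1.079000, f(m) = -0.495866 < 0 → root in [1.079000, 2.020000]
step 2: m = 1.549500, f(m) = 3.626774 > 0 → root in [1.079000, 1.549500]
step 3: m = 1.314250, f(m) = 1.221584 > 0 → root in [1.079000, 1.314250]
step 4: m = 1.196625, f(m) = 0.289549 > 0 → root in [1.079000, 1.196625]
Midpoint of [1.079000, 1.196625] = 1.137812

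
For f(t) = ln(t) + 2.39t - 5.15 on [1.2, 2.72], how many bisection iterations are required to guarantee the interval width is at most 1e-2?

8

Initial width b − a = 2.72 − 1.2 = 1.520000.
After n steps the width is (b−a)/2^n; need (b−a)/2^n ≤ 1e-2.
So n ≥ log₂(1.520000/1e-2) = log₂(152.0000) ≈ 7.2479.
Hence n = 8.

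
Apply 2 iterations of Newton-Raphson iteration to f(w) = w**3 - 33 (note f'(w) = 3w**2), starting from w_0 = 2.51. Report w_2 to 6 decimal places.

3.220383

Newton update: w ← w − f(w)/f'(w).
w_0 = 2.510000: f = -17.186749, f' = 18.900300 → w_1 = 2.510000 - (-17.186749)/(18.900300) = 3.419337
w_1 = 3.419337: f = 6.978441, f' = 35.075604 → w_2 = 3.419337 - (6.978441)/(35.075604) = 3.220383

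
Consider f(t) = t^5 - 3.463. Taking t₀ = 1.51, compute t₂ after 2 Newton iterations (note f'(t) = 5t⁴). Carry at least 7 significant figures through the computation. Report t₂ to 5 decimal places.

1.28701

t_0 = 1.510000: f = 4.387273, f' = 25.994280 → t_1 = 1.510000 - (4.387273)/(25.994280) = 1.341222
t_1 = 1.341222: f = 0.877130, f' = 16.179764 → t_2 = 1.341222 - (0.877130)/(16.179764) = 1.287010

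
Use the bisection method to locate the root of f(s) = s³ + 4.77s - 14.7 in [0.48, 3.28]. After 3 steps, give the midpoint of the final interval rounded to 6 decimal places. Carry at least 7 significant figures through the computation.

1.705000

f(0.480000) = -12.299808, f(3.280000) = 36.233152 (opposite signs)
step 1: m = 1.880000, f(m) = 0.912272 > 0 → root in [0.480000, 1.880000]
step 2: m = 1.180000, f(m) = -7.428368 < 0 → root in [1.180000, 1.880000]
step 3: m = 1.530000, f(m) = -3.820323 < 0 → root in [1.530000, 1.880000]
Midpoint of [1.530000, 1.880000] = 1.705000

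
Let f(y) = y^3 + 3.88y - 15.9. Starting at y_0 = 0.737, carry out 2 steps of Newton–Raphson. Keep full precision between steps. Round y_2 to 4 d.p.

2.2771

Newton update: y ← y − f(y)/f'(y).
f'(y) = 3y^2 + 3.88
y_0 = 0.737000: f = -12.640124, f' = 5.509507 → y_1 = 0.737000 - (-12.640124)/(5.509507) = 3.031239
y_1 = 3.031239: f = 23.713466, f' = 31.445225 → y_2 = 3.031239 - (23.713466)/(31.445225) = 2.277119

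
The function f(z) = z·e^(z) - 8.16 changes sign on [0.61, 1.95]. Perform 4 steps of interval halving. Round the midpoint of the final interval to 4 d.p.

f(0.610000) = -7.037337, f(1.950000) = 5.545941 (opposite signs)
step 1: m = 1.280000, f(m) = -3.556301 < 0 → root in [1.280000, 1.950000]
step 2: m = 1.615000, f(m) = -0.039961 < 0 → root in [1.615000, 1.950000]
step 3: m = 1.782500, f(m) = 2.436427 > 0 → root in [1.615000, 1.782500]
step 4: m = 1.698750, f(m) = 1.127252 > 0 → root in [1.615000, 1.698750]
Midpoint of [1.615000, 1.698750] = 1.656875

1.6569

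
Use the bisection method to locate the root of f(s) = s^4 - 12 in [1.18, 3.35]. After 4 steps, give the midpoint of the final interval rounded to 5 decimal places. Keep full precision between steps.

f(1.180000) = -10.061222, f(3.350000) = 113.944506 (opposite signs)
step 1: m = 2.265000, f(m) = 14.319209 > 0 → root in [1.180000, 2.265000]
step 2: m = 1.722500, f(m) = -3.196874 < 0 → root in [1.722500, 2.265000]
step 3: m = 1.993750, f(m) = 3.800936 > 0 → root in [1.722500, 1.993750]
step 4: m = 1.858125, f(m) = -0.079356 < 0 → root in [1.858125, 1.993750]
Midpoint of [1.858125, 1.993750] = 1.925938

1.92594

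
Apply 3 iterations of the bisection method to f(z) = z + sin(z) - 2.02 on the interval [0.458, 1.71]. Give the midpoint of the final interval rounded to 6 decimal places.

f(0.458000) = -1.119845, f(1.710000) = 0.680327 (opposite signs)
step 1: m = 1.084000, f(m) = -0.052164 < 0 → root in [1.084000, 1.710000]
step 2: m = 1.397000, f(m) = 0.361935 > 0 → root in [1.084000, 1.397000]
step 3: m = 1.240500, f(m) = 0.166446 > 0 → root in [1.084000, 1.240500]
Midpoint of [1.084000, 1.240500] = 1.162250

1.162250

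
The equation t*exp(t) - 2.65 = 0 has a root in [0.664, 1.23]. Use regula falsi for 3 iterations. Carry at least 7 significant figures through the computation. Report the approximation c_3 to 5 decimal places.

f(0.664000) = -1.360149, f(1.230000) = 1.558112
step 1: c = 0.927802, f(c) = -0.303638 < 0 → new bracket [0.927802, 1.230000]
step 2: c = 0.977089, f(c) = -0.054158 < 0 → new bracket [0.977089, 1.230000]
step 3: c = 0.985584, f(c) = -0.009248 < 0 → new bracket [0.985584, 1.230000]

0.98558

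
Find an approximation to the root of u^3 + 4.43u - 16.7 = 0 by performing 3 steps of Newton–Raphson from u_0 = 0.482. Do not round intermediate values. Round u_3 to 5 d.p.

2.03991

Newton update: u ← u − f(u)/f'(u).
f'(u) = 3u^2 + 4.43
u_0 = 0.482000: f = -14.452760, f' = 5.126972 → u_1 = 0.482000 - (-14.452760)/(5.126972) = 3.300966
u_1 = 3.300966: f = 33.891848, f' = 37.119130 → u_2 = 3.300966 - (33.891848)/(37.119130) = 2.387910
u_2 = 2.387910: f = 7.494575, f' = 21.536341 → u_3 = 2.387910 - (7.494575)/(21.536341) = 2.039913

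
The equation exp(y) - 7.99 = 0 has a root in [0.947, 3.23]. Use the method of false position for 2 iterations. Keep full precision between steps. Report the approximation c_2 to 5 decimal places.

1.78727

f(0.947000) = -5.412036, f(3.230000) = 17.289657
step 1: c = 1.491262, f(c) = -3.547300 < 0 → new bracket [1.491262, 3.230000]
step 2: c = 1.787266, f(c) = -2.016898 < 0 → new bracket [1.787266, 3.230000]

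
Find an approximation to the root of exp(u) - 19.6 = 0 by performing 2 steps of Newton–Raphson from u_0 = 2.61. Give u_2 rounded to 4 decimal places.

f'(u) = exp(u)
u_0 = 2.610000: f = -6.000949, f' = 13.599051 → u_1 = 2.610000 - (-6.000949)/(13.599051) = 3.051277
u_1 = 3.051277: f = 1.542327, f' = 21.142327 → u_2 = 3.051277 - (1.542327)/(21.142327) = 2.978327

2.9783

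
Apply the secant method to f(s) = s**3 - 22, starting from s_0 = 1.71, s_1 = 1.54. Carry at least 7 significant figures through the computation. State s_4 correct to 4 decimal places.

2.6503

Secant update: s_(k+1) = s_k − f(s_k)·(s_k − s_(k-1))/(f(s_k) − f(s_(k-1))).
f(s_0) = -16.999789, f(s_1) = -18.347736
s_2 = 1.540000 - (-18.347736)·(1.540000 - 1.710000)/(-18.347736 - (-16.999789)) = 3.853975; f(s_2) = 35.243548
s_3 = 3.853975 - (35.243548)·(3.853975 - 1.540000)/(35.243548 - (-18.347736)) = 2.332222; f(s_3) = -9.314439
s_4 = 2.332222 - (-9.314439)·(2.332222 - 3.853975)/(-9.314439 - (35.243548)) = 2.650330; f(s_4) = -3.383412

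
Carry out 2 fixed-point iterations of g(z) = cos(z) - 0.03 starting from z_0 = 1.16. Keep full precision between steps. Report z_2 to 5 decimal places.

z_1 = g(1.160000) = 0.369340
z_2 = g(0.369340) = 0.902566

0.90257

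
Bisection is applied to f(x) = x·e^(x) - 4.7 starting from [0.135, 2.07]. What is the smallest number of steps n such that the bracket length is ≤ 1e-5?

Initial width b − a = 2.07 − 0.135 = 1.935000.
After n steps the width is (b−a)/2^n; need (b−a)/2^n ≤ 1e-5.
So n ≥ log₂(1.935000/1e-5) = log₂(193500.0000) ≈ 17.5620.
Hence n = 18.

18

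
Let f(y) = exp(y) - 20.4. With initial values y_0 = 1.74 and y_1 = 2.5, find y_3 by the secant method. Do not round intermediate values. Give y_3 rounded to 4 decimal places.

f(y_0) = -14.702657, f(y_1) = -8.217506
y_2 = 2.500000 - (-8.217506)·(2.500000 - 1.740000)/(-8.217506 - (-14.702657)) = 3.463016; f(y_2) = 11.513086
y_3 = 3.463016 - (11.513086)·(3.463016 - 2.500000)/(11.513086 - (-8.217506)) = 2.901082; f(y_3) = -2.206174

2.9011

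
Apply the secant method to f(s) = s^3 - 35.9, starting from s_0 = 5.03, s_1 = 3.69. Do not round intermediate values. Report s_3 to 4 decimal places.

3.3140

Secant update: s_(k+1) = s_k − f(s_k)·(s_k − s_(k-1))/(f(s_k) − f(s_(k-1))).
f(s_0) = 91.363527, f(s_1) = 14.343409
s_2 = 3.690000 - (14.343409)·(3.690000 - 5.030000)/(14.343409 - (91.363527)) = 3.440453; f(s_2) = 4.823655
s_3 = 3.440453 - (4.823655)·(3.440453 - 3.690000)/(4.823655 - (14.343409)) = 3.314007; f(s_3) = 0.496557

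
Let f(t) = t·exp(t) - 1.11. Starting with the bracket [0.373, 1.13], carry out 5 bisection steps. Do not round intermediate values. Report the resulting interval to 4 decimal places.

[0.5859, 0.6096]

f(0.373000) = -0.568373, f(1.130000) = 2.388092 (opposite signs)
step 1: m = 0.751500, f(m) = 0.483314 > 0 → root in [0.373000, 0.751500]
step 2: m = 0.562250, f(m) = -0.123467 < 0 → root in [0.562250, 0.751500]
step 3: m = 0.656875, f(m) = 0.156951 > 0 → root in [0.562250, 0.656875]
step 4: m = 0.609562, f(m) = 0.011367 > 0 → root in [0.562250, 0.609562]
step 5: m = 0.585906, f(m) = -0.057350 < 0 → root in [0.585906, 0.609562]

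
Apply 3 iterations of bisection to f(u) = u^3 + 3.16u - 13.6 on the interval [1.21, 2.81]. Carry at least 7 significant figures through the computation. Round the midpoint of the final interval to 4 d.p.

f(1.210000) = -8.004839, f(2.810000) = 17.467641 (opposite signs)
step 1: m = 2.010000, f(m) = 0.872201 > 0 → root in [1.210000, 2.010000]
step 2: m = 1.610000, f(m) = -4.339119 < 0 → root in [1.610000, 2.010000]
step 3: m = 1.810000, f(m) = -1.950659 < 0 → root in [1.810000, 2.010000]
Midpoint of [1.810000, 2.010000] = 1.910000

1.9100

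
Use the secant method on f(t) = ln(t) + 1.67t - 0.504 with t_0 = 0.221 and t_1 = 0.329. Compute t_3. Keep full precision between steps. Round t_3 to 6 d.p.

0.592489

Secant update: t_(k+1) = t_k − f(t_k)·(t_k − t_(k-1))/(f(t_k) − f(t_(k-1))).
f(t_0) = -1.644523, f(t_1) = -1.066268
t_2 = 0.329000 - (-1.066268)·(0.329000 - 0.221000)/(-1.066268 - (-1.644523)) = 0.528146; f(t_2) = -0.260380
t_3 = 0.528146 - (-0.260380)·(0.528146 - 0.329000)/(-0.260380 - (-1.066268)) = 0.592489; f(t_3) = -0.037966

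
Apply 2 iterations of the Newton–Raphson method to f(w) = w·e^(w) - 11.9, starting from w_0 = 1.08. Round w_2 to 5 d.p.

f'(w) = (w + 1)·e^(w)
w_0 = 1.080000: f = -8.719746, f' = 6.124933 → w_1 = 1.080000 - (-8.719746)/(6.124933) = 2.503647
w_1 = 2.503647: f = 18.712124, f' = 42.839134 → w_2 = 2.503647 - (18.712124)/(42.839134) = 2.066848

2.06685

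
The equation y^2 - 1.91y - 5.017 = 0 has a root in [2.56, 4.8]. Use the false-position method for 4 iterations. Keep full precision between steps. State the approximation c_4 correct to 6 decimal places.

f(2.560000) = -3.353000, f(4.800000) = 8.855000
step 1: c = 3.175229, f(c) = -0.999607 < 0 → new bracket [3.175229, 4.800000]
step 2: c = 3.340039, f(c) = -0.240615 < 0 → new bracket [3.340039, 4.800000]
step 3: c = 3.378661, f(c) = -0.054895 < 0 → new bracket [3.378661, 4.800000]
step 4: c = 3.387418, f(c) = -0.012370 < 0 → new bracket [3.387418, 4.800000]

3.387418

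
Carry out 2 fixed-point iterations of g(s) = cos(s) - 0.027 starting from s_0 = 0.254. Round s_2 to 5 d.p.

0.56205

s_1 = g(0.254000) = 0.940915
s_2 = g(0.940915) = 0.562049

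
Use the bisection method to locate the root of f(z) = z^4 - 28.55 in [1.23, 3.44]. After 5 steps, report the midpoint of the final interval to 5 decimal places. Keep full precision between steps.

2.30047

f(1.230000) = -26.261134, f(3.440000) = 111.484089 (opposite signs)
step 1: m = 2.335000, f(m) = 1.176757 > 0 → root in [1.230000, 2.335000]
step 2: m = 1.782500, f(m) = -18.454725 < 0 → root in [1.782500, 2.335000]
step 3: m = 2.058750, f(m) = -10.585528 < 0 → root in [2.058750, 2.335000]
step 4: m = 2.196875, f(m) = -5.257217 < 0 → root in [2.196875, 2.335000]
step 5: m = 2.265937, f(m) = -2.187190 < 0 → root in [2.265937, 2.335000]
Midpoint of [2.265937, 2.335000] = 2.300469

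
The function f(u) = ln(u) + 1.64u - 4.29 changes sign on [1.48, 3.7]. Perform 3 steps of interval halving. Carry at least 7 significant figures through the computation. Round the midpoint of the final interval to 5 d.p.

f(1.480000) = -1.470758, f(3.700000) = 3.086333 (opposite signs)
step 1: m = 2.590000, f(m) = 0.909258 > 0 → root in [1.480000, 2.590000]
step 2: m = 2.035000, f(m) = -0.242104 < 0 → root in [2.035000, 2.590000]
step 3: m = 2.312500, f(m) = 0.340829 > 0 → root in [2.035000, 2.312500]
Midpoint of [2.035000, 2.312500] = 2.173750

2.17375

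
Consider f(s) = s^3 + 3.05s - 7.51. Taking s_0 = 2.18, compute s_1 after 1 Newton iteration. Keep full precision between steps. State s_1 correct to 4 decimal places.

1.6311

f'(s) = 3s^2 + 3.05
s_0 = 2.180000: f = 9.499232, f' = 17.307200 → s_1 = 2.180000 - (9.499232)/(17.307200) = 1.631140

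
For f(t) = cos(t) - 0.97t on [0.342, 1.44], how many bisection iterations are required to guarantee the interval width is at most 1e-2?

Initial width b − a = 1.44 − 0.342 = 1.098000.
After n steps the width is (b−a)/2^n; need (b−a)/2^n ≤ 1e-2.
So n ≥ log₂(1.098000/1e-2) = log₂(109.8000) ≈ 6.7787.
Hence n = 7.

7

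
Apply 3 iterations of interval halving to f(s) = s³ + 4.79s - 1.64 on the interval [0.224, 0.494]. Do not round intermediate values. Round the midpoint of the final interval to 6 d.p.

f(0.224000) = -0.555801, f(0.494000) = 0.846814 (opposite signs)
step 1: m = 0.359000, f(m) = 0.125878 > 0 → root in [0.224000, 0.359000]
step 2: m = 0.291500, f(m) = -0.218946 < 0 → root in [0.291500, 0.359000]
step 3: m = 0.325250, f(m) = -0.047645 < 0 → root in [0.325250, 0.359000]
Midpoint of [0.325250, 0.359000] = 0.342125

0.342125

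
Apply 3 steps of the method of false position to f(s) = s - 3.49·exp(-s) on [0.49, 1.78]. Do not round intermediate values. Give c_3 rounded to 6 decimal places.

1.132117

f(0.490000) = -1.648066, f(1.780000) = 1.191453
step 1: c = 1.238720, f(c) = 0.227476 > 0 → new bracket [0.490000, 1.238720]
step 2: c = 1.147911, f(c) = 0.040539 > 0 → new bracket [0.490000, 1.147911]
step 3: c = 1.132117, f(c) = 0.007115 > 0 → new bracket [0.490000, 1.132117]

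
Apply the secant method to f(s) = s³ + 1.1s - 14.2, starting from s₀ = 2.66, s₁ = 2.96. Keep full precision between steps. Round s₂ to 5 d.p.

2.35581

Secant update: s_(k+1) = s_k − f(s_k)·(s_k − s_(k-1))/(f(s_k) − f(s_(k-1))).
f(s_0) = 7.547096, f(s_1) = 14.990336
s_2 = 2.960000 - (14.990336)·(2.960000 - 2.660000)/(14.990336 - (7.547096)) = 2.355814; f(s_2) = 1.465834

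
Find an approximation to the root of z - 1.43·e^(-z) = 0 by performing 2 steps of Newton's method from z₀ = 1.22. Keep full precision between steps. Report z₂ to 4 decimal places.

0.7055

f'(z) = 1 + 1.43·e^(-z)
z_0 = 1.220000: f = 0.797821, f' = 1.422179 → z_1 = 1.220000 - (0.797821)/(1.422179) = 0.659015
z_1 = 0.659015: f = -0.080810, f' = 1.739826 → z_2 = 0.659015 - (-0.080810)/(1.739826) = 0.705463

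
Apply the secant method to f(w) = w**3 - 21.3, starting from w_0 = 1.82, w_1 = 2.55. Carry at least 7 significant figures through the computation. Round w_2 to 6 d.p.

2.876415

f(w_0) = -15.271432, f(w_1) = -4.718625
w_2 = 2.550000 - (-4.718625)·(2.550000 - 1.820000)/(-4.718625 - (-15.271432)) = 2.876415; f(w_2) = 2.498781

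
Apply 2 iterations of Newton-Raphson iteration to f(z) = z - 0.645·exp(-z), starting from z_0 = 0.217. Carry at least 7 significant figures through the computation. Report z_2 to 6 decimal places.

f'(z) = 1 + 0.645·exp(-z)
z_0 = 0.217000: f = -0.302180, f' = 1.519180 → z_1 = 0.217000 - (-0.302180)/(1.519180) = 0.415910
z_1 = 0.415910: f = -0.009622, f' = 1.425532 → z_2 = 0.415910 - (-0.009622)/(1.425532) = 0.422660

0.422660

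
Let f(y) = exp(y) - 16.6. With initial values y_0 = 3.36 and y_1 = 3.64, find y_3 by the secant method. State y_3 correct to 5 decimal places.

2.87376

f(y_0) = 12.189191, f(y_1) = 21.491837
y_2 = 3.640000 - (21.491837)·(3.640000 - 3.360000)/(21.491837 - (12.189191)) = 2.993118; f(y_2) = 3.347783
y_3 = 2.993118 - (3.347783)·(2.993118 - 3.640000)/(3.347783 - (21.491837)) = 2.873761; f(y_3) = 1.103475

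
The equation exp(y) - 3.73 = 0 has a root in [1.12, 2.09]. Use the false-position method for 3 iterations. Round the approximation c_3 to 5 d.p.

False-position update: c = (a·f(b) − b·f(a))/(f(b) − f(a)); replace the endpoint whose sign matches f(c).
f(1.120000) = -0.665146, f(2.090000) = 4.354915
step 1: c = 1.248523, f(c) = -0.244810 < 0 → new bracket [1.248523, 2.090000]
step 2: c = 1.293308, f(c) = -0.085175 < 0 → new bracket [1.293308, 2.090000]
step 3: c = 1.308591, f(c) = -0.029043 < 0 → new bracket [1.308591, 2.090000]

1.30859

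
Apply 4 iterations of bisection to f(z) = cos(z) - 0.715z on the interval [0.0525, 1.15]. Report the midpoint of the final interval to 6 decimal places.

0.909922

f(0.052500) = 0.961085, f(1.150000) = -0.413763 (opposite signs)
step 1: m = 0.601250, f(m) = 0.394735 > 0 → root in [0.601250, 1.150000]
step 2: m = 0.875625, f(m) = 0.014445 > 0 → root in [0.875625, 1.150000]
step 3: m = 1.012812, f(m) = -0.194684 < 0 → root in [0.875625, 1.012812]
step 4: m = 0.944219, f(m) = -0.088741 < 0 → root in [0.875625, 0.944219]
Midpoint of [0.875625, 0.944219] = 0.909922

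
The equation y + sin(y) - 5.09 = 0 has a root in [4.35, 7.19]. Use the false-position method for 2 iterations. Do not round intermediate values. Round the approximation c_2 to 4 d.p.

False-position update: c = (a·f(b) − b·f(a))/(f(b) − f(a)); replace the endpoint whose sign matches f(c).
f(4.350000) = -1.675053, f(7.190000) = 2.887545
step 1: c = 5.392641, f(c) = -0.474774 < 0 → new bracket [5.392641, 7.190000]
step 2: c = 5.646435, f(c) = -0.038150 < 0 → new bracket [5.646435, 7.190000]

5.6464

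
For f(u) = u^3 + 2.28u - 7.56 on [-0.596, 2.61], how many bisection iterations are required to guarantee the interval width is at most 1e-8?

29

Initial width b − a = 2.61 − -0.596 = 3.206000.
After n steps the width is (b−a)/2^n; need (b−a)/2^n ≤ 1e-8.
So n ≥ log₂(3.206000/1e-8) = log₂(320600000.0000) ≈ 28.2562.
Hence n = 29.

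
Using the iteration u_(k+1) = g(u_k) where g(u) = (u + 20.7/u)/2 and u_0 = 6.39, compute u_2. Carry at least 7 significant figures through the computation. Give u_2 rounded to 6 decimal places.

4.557018

u_1 = g(6.390000) = 4.814718
u_2 = g(4.814718) = 4.557018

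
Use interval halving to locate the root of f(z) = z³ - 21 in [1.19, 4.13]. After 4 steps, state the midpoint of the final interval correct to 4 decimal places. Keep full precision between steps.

2.7519

f(1.190000) = -19.314841, f(4.130000) = 49.444997 (opposite signs)
step 1: m = 2.660000, f(m) = -2.178904 < 0 → root in [2.660000, 4.130000]
step 2: m = 3.395000, f(m) = 18.130855 > 0 → root in [2.660000, 3.395000]
step 3: m = 3.027500, f(m) = 6.749327 > 0 → root in [2.660000, 3.027500]
step 4: m = 2.843750, f(m) = 1.997162 > 0 → root in [2.660000, 2.843750]
Midpoint of [2.660000, 2.843750] = 2.751875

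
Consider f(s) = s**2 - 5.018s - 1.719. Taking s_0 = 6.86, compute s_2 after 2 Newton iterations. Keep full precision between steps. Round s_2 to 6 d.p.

5.351300

Newton update: s ← s − f(s)/f'(s).
f'(s) = 2s - 5.018
s_0 = 6.860000: f = 10.917120, f' = 8.702000 → s_1 = 6.860000 - (10.917120)/(8.702000) = 5.605447
s_1 = 5.605447: f = 1.573903, f' = 6.192894 → s_2 = 5.605447 - (1.573903)/(6.192894) = 5.351300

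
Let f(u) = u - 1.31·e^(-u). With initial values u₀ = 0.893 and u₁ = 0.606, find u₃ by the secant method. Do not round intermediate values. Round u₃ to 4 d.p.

f(u_0) = 0.356652, f(u_1) = -0.108642
u_2 = 0.606000 - (-0.108642)·(0.606000 - 0.893000)/(-0.108642 - (0.356652)) = 0.673012; f(u_2) = 0.004690
u_3 = 0.673012 - (0.004690)·(0.673012 - 0.606000)/(0.004690 - (-0.108642)) = 0.670239; f(u_3) = 0.000061

0.6702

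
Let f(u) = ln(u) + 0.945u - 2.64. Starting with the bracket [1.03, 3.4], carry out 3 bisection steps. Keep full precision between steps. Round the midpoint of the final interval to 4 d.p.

2.0669

f(1.030000) = -1.637091, f(3.400000) = 1.796775 (opposite signs)
step 1: m = 2.215000, f(m) = 0.248427 > 0 → root in [1.030000, 2.215000]
step 2: m = 1.622500, f(m) = -0.622769 < 0 → root in [1.622500, 2.215000]
step 3: m = 1.918750, f(m) = -0.175107 < 0 → root in [1.918750, 2.215000]
Midpoint of [1.918750, 2.215000] = 2.066875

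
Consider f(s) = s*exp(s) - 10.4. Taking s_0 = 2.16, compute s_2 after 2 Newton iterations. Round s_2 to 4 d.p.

Newton update: s ← s − f(s)/f'(s).
f'(s) = (s+1)*exp(s)
s_0 = 2.160000: f = 8.329657, f' = 27.400795 → s_1 = 2.160000 - (8.329657)/(27.400795) = 1.856007
s_1 = 1.856007: f = 1.474984, f' = 18.273120 → s_2 = 1.856007 - (1.474984)/(18.273120) = 1.775288

1.7753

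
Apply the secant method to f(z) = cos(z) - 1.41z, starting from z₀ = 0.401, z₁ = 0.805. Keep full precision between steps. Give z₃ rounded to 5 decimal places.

0.58916

f(z_0) = 0.355261, f(z_1) = -0.441939
z_2 = 0.805000 - (-0.441939)·(0.805000 - 0.401000)/(-0.441939 - (0.355261)) = 0.581037; f(z_2) = 0.016632
z_3 = 0.581037 - (0.016632)·(0.581037 - 0.805000)/(0.016632 - (-0.441939)) = 0.589160; f(z_3) = 0.000692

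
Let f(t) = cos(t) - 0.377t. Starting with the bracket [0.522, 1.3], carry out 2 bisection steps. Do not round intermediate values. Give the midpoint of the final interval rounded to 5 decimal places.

f(0.522000) = 0.670030, f(1.300000) = -0.222601 (opposite signs)
step 1: m = 0.911000, f(m) = 0.269509 > 0 → root in [0.911000, 1.300000]
step 2: m = 1.105500, f(m) = 0.031914 > 0 → root in [1.105500, 1.300000]
Midpoint of [1.105500, 1.300000] = 1.202750

1.20275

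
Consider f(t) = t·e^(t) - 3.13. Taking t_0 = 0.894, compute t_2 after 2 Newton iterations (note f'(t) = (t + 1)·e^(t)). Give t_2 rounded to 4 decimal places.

t_0 = 0.894000: f = -0.944269, f' = 4.630621 → t_1 = 0.894000 - (-0.944269)/(4.630621) = 1.097918
t_1 = 1.097918: f = 0.161470, f' = 6.289389 → t_2 = 1.097918 - (0.161470)/(6.289389) = 1.072245

1.0722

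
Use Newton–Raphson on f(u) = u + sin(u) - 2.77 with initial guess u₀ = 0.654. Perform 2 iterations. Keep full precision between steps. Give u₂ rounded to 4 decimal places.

1.7532

f'(u) = 1 + cos(u)
u_0 = 0.654000: f = -1.507634, f' = 1.793657 → u_1 = 0.654000 - (-1.507634)/(1.793657) = 1.494537
u_1 = 1.494537: f = -0.278370, f' = 1.076186 → u_2 = 1.494537 - (-0.278370)/(1.076186) = 1.753200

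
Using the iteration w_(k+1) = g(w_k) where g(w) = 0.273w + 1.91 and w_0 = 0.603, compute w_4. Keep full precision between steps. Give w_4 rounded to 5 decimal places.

2.61599

w_1 = g(0.603000) = 2.074619
w_2 = g(2.074619) = 2.476371
w_3 = g(2.476371) = 2.586049
w_4 = g(2.586049) = 2.615991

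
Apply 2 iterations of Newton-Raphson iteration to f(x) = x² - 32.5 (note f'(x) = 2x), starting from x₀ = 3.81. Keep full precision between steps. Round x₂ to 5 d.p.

Newton update: x ← x − f(x)/f'(x).
x_0 = 3.810000: f = -17.983900, f' = 7.620000 → x_1 = 3.810000 - (-17.983900)/(7.620000) = 6.170092
x_1 = 6.170092: f = 5.570034, f' = 12.340184 → x_2 = 6.170092 - (5.570034)/(12.340184) = 5.718718

5.71872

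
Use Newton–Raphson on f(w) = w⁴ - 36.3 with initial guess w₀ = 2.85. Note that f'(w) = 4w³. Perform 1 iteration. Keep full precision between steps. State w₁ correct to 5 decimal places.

2.52952

Newton update: w ← w − f(w)/f'(w).
w_0 = 2.850000: f = 29.675006, f' = 92.596500 → w_1 = 2.850000 - (29.675006)/(92.596500) = 2.529523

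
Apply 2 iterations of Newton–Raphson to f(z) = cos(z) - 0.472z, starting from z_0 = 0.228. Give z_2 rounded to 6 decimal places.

f'(z) = -sin(z) - 0.472
z_0 = 0.228000: f = 0.866504, f' = -0.698030 → z_1 = 0.228000 - (0.866504)/(-0.698030) = 1.469357
z_1 = 1.469357: f = -0.592272, f' = -1.466859 → z_2 = 1.469357 - (-0.592272)/(-1.466859) = 1.065589

1.065589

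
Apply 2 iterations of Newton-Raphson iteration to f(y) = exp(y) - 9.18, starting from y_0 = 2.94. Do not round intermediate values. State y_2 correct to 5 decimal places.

2.23729

f'(y) = exp(y)
y_0 = 2.940000: f = 9.735846, f' = 18.915846 → y_1 = 2.940000 - (9.735846)/(18.915846) = 2.425307
y_1 = 2.425307: f = 2.125704, f' = 11.305704 → y_2 = 2.425307 - (2.125704)/(11.305704) = 2.237287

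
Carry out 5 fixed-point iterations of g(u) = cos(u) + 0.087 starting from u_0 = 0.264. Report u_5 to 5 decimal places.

0.85750

u_1 = g(0.264000) = 1.052354
u_2 = g(1.052354) = 0.582528
u_3 = g(0.582528) = 0.922075
u_4 = g(0.922075) = 0.691168
u_5 = g(0.691168) = 0.857502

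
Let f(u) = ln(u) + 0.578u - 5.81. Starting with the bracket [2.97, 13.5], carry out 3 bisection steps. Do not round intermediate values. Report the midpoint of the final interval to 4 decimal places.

6.2606

f(2.970000) = -3.004778, f(13.500000) = 4.595690 (opposite signs)
step 1: m = 8.235000, f(m) = 1.058223 > 0 → root in [2.970000, 8.235000]
step 2: m = 5.602500, f(m) = -0.848542 < 0 → root in [5.602500, 8.235000]
step 3: m = 6.918750, f(m) = 0.123273 > 0 → root in [5.602500, 6.918750]
Midpoint of [5.602500, 6.918750] = 6.260625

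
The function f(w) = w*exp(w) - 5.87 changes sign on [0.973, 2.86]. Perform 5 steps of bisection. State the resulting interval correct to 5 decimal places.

f(0.973000) = -3.295568, f(2.860000) = 44.069967 (opposite signs)
step 1: m = 1.916500, f(m) = 7.156694 > 0 → root in [0.973000, 1.916500]
step 2: m = 1.444750, f(m) = 0.256884 > 0 → root in [0.973000, 1.444750]
step 3: m = 1.208875, f(m) = -1.820614 < 0 → root in [1.208875, 1.444750]
step 4: m = 1.326812, f(m) = -0.869230 < 0 → root in [1.326812, 1.444750]
step 5: m = 1.385781, f(m) = -0.329719 < 0 → root in [1.385781, 1.444750]

[1.38578, 1.44475]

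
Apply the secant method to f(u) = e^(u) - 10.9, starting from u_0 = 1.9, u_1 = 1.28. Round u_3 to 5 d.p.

2.17359

f(u_0) = -4.214106, f(u_1) = -7.303360
u_2 = 1.280000 - (-7.303360)·(1.280000 - 1.900000)/(-7.303360 - (-4.214106)) = 2.745753; f(u_2) = 4.676333
u_3 = 2.745753 - (4.676333)·(2.745753 - 1.280000)/(4.676333 - (-7.303360)) = 2.173589; f(u_3) = -2.110228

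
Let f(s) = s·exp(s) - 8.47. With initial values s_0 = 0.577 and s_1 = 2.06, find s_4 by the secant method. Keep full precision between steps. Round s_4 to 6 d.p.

f(s_0) = -7.442543, f(s_1) = 7.692698
s_2 = 2.060000 - (7.692698)·(2.060000 - 0.577000)/(7.692698 - (-7.442543)) = 1.306245; f(s_2) = -3.646978
s_3 = 1.306245 - (-3.646978)·(1.306245 - 2.060000)/(-3.646978 - (7.692698)) = 1.548661; f(s_3) = -1.183288
s_4 = 1.548661 - (-1.183288)·(1.548661 - 1.306245)/(-1.183288 - (-3.646978)) = 1.665092; f(s_4) = 0.331944

1.665092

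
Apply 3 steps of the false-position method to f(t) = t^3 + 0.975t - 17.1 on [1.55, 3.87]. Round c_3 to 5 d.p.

2.37887

False-position update: c = (a·f(b) − b·f(a))/(f(b) − f(a)); replace the endpoint whose sign matches f(c).
f(1.550000) = -11.864875, f(3.870000) = 44.633853
step 1: c = 2.037206, f(c) = -6.658897 < 0 → new bracket [2.037206, 3.870000]
step 2: c = 2.275142, f(c) = -3.104989 < 0 → new bracket [2.275142, 3.870000]
step 3: c = 2.378873, f(c) = -1.318466 < 0 → new bracket [2.378873, 3.870000]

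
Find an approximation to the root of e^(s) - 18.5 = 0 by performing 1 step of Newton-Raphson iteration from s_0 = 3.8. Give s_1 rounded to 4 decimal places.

3.2139

f'(s) = e^(s)
s_0 = 3.800000: f = 26.201184, f' = 44.701184 → s_1 = 3.800000 - (26.201184)/(44.701184) = 3.213859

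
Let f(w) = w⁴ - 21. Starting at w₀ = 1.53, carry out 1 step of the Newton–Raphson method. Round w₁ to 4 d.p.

f'(w) = 4w³
w_0 = 1.530000: f = -15.520187, f' = 14.326308 → w_1 = 1.530000 - (-15.520187)/(14.326308) = 2.613335

2.6133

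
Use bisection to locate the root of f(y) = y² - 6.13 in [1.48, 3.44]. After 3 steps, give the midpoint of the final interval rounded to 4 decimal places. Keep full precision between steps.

f(1.480000) = -3.939600, f(3.440000) = 5.703600 (opposite signs)
step 1: m = 2.460000, f(m) = -0.078400 < 0 → root in [2.460000, 3.440000]
step 2: m = 2.950000, f(m) = 2.572500 > 0 → root in [2.460000, 2.950000]
step 3: m = 2.705000, f(m) = 1.187025 > 0 → root in [2.460000, 2.705000]
Midpoint of [2.460000, 2.705000] = 2.582500

2.5825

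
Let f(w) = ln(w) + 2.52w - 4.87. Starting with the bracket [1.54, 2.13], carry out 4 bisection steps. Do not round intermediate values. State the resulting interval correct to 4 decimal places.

f(1.540000) = -0.557418, f(2.130000) = 1.253722 (opposite signs)
step 1: m = 1.835000, f(m) = 0.361244 > 0 → root in [1.540000, 1.835000]
step 2: m = 1.687500, f(m) = -0.094252 < 0 → root in [1.687500, 1.835000]
step 3: m = 1.761250, f(m) = 0.134374 > 0 → root in [1.687500, 1.761250]
step 4: m = 1.724375, f(m) = 0.020290 > 0 → root in [1.687500, 1.724375]

[1.6875, 1.7244]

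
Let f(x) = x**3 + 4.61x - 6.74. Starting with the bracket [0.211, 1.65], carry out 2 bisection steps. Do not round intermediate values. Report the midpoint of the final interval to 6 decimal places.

f(0.211000) = -5.757896, f(1.650000) = 5.358625 (opposite signs)
step 1: m = 0.930500, f(m) = -1.644740 < 0 → root in [0.930500, 1.650000]
step 2: m = 1.290250, f(m) = 1.355990 > 0 → root in [0.930500, 1.290250]
Midpoint of [0.930500, 1.290250] = 1.110375

1.110375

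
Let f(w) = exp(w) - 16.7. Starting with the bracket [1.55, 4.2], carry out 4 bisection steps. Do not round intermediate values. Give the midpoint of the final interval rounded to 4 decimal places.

f(1.550000) = -11.988530, f(4.200000) = 49.986331 (opposite signs)
step 1: m = 2.875000, f(m) = 1.025424 > 0 → root in [1.550000, 2.875000]
step 2: m = 2.212500, f(m) = -7.561466 < 0 → root in [2.212500, 2.875000]
step 3: m = 2.543750, f(m) = -3.972691 < 0 → root in [2.543750, 2.875000]
step 4: m = 2.709375, f(m) = -1.680115 < 0 → root in [2.709375, 2.875000]
Midpoint of [2.709375, 2.875000] = 2.792187

2.7922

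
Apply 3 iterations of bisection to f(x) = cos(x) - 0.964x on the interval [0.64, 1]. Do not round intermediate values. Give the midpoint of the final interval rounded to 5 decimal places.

0.75250

f(0.640000) = 0.185136, f(1.000000) = -0.423698 (opposite signs)
step 1: m = 0.820000, f(m) = -0.108259 < 0 → root in [0.640000, 0.820000]
step 2: m = 0.730000, f(m) = 0.041454 > 0 → root in [0.730000, 0.820000]
step 3: m = 0.775000, f(m) = -0.032679 < 0 → root in [0.730000, 0.775000]
Midpoint of [0.730000, 0.775000] = 0.752500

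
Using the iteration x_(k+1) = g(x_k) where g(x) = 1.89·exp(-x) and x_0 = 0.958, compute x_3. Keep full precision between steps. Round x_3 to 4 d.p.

x_1 = g(0.958000) = 0.725116
x_2 = g(0.725116) = 0.915267
x_3 = g(0.915267) = 0.756774

0.7568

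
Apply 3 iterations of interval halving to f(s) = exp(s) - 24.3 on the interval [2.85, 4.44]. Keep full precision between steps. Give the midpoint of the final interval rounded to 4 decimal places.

f(2.850000) = -7.012218, f(4.440000) = 60.474942 (opposite signs)
step 1: m = 3.645000, f(m) = 13.982773 > 0 → root in [2.850000, 3.645000]
step 2: m = 3.247500, f(m) = 1.425945 > 0 → root in [2.850000, 3.247500]
step 3: m = 3.048750, f(m) = -3.211033 < 0 → root in [3.048750, 3.247500]
Midpoint of [3.048750, 3.247500] = 3.148125

3.1481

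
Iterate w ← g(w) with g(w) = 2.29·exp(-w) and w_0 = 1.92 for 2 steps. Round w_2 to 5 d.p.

1.63693

w_1 = g(1.920000) = 0.335730
w_2 = g(0.335730) = 1.636929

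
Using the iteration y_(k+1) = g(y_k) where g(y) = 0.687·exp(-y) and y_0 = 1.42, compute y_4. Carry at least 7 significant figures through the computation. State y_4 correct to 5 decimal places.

0.46797

y_1 = g(1.420000) = 0.166058
y_2 = g(0.166058) = 0.581887
y_3 = g(0.581887) = 0.383925
y_4 = g(0.383925) = 0.467972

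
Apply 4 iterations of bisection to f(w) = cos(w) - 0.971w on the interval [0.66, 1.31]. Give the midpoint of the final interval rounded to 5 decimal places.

f(0.660000) = 0.149132, f(1.310000) = -1.014160 (opposite signs)
step 1: m = 0.985000, f(m) = -0.403572 < 0 → root in [0.660000, 0.985000]
step 2: m = 0.822500, f(m) = -0.118256 < 0 → root in [0.660000, 0.822500]
step 3: m = 0.741250, f(m) = 0.017871 > 0 → root in [0.741250, 0.822500]
step 4: m = 0.781875, f(m) = -0.049607 < 0 → root in [0.741250, 0.781875]
Midpoint of [0.741250, 0.781875] = 0.761562

0.76156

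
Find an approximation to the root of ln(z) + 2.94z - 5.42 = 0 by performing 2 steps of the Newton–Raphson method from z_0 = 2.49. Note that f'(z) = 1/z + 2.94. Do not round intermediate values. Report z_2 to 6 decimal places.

Newton update: z ← z − f(z)/f'(z).
z_0 = 2.490000: f = 2.812883, f' = 3.341606 → z_1 = 2.490000 - (2.812883)/(3.341606) = 1.648224
z_1 = 1.648224: f = -0.074522, f' = 3.546713 → z_2 = 1.648224 - (-0.074522)/(3.546713) = 1.669236

1.669236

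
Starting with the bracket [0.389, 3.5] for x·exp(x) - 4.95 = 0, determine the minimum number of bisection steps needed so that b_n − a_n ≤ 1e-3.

12

Initial width b − a = 3.5 − 0.389 = 3.111000.
After n steps the width is (b−a)/2^n; need (b−a)/2^n ≤ 1e-3.
So n ≥ log₂(3.111000/1e-3) = log₂(3111.0000) ≈ 11.6032.
Hence n = 12.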